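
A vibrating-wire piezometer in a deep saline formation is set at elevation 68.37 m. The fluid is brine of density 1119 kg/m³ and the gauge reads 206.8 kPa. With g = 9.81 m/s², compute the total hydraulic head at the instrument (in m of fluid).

ψ = P/(ρg) = 206.8×1000 / (1119 × 9.81) = 18.84 m.
h = z + ψ = 68.37 + 18.84 = 87.21 m.

h ≈ 87.21 m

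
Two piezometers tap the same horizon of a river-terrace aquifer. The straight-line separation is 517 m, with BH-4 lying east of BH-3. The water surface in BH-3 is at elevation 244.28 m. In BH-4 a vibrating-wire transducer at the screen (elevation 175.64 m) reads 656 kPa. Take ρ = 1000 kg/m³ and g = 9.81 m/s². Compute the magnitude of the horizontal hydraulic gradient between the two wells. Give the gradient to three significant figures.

Total head at BH-3: h = 244.28 m (water level in the piezometer is the total head).
Pressure head at BH-4: ψ = P/(ρg) = 656×1000 / (1000 × 9.81) = 66.87 m.
Total head at BH-4: h = z + ψ = 175.64 + 66.87 = 242.51 m.
Head difference: h(BH-3) − h(BH-4) = 244.28 − 242.51 = 1.77 m.
Hydraulic gradient: i = |Δh| / L = 1.77 / 517 = 0.00342.

i ≈ 0.00342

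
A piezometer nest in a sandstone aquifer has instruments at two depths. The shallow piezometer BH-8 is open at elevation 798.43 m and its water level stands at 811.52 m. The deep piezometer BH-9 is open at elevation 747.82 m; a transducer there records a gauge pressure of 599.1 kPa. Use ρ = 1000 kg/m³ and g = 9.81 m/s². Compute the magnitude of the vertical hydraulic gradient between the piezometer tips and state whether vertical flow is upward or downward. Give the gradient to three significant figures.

Total head at BH-8: h = 811.52 m (water level in the standpipe).
Pressure head at BH-9: ψ = P/(ρg) = 599.1×1000 / (1000 × 9.81) = 61.07 m.
Total head at BH-9: h = z + ψ = 747.82 + 61.07 = 808.89 m.
Δh = h(BH-8) − h(BH-9) = 811.52 − 808.89 = 2.63 m.
Vertical separation Δz = 798.43 − 747.82 = 50.61 m.
|i_v| = |Δh| / Δz = 2.63 / 50.61 = 0.0520.
Head is higher in the shallow piezometer, so vertical flow is downward (recharge condition).

|i_v| ≈ 0.0520; vertical flow is downward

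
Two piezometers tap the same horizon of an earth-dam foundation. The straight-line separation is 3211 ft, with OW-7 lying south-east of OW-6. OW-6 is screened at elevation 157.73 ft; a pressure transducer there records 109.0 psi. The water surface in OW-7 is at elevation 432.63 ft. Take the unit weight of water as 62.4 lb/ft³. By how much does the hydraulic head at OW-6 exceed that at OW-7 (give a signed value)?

Δh ≈ -23.36 ft

Pressure head at OW-6: ψ = 144·P/γ = 144 × 109.0 / 62.4 = 251.54 ft.
Total head at OW-6: h = z + ψ = 157.73 + 251.54 = 409.27 ft.
Total head at OW-7: h = 432.63 ft (water level in the piezometer is the total head).
Head difference: h(OW-6) − h(OW-7) = 409.27 − 432.63 = -23.36 ft.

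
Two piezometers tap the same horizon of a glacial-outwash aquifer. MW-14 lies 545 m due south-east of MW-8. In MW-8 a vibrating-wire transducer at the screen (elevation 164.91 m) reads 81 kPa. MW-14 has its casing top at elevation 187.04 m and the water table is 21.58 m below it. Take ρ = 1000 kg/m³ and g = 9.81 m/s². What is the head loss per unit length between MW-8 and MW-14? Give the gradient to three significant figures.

i ≈ 0.0141 m/m

Pressure head at MW-8: ψ = P/(ρg) = 81×1000 / (1000 × 9.81) = 8.26 m.
Total head at MW-8: h = z + ψ = 164.91 + 8.26 = 173.17 m.
Total head at MW-14: h = 187.04 − 21.58 = 165.46 m.
Head difference: h(MW-8) − h(MW-14) = 173.17 − 165.46 = 7.71 m.
Hydraulic gradient: i = |Δh| / L = 7.71 / 545 = 0.0141.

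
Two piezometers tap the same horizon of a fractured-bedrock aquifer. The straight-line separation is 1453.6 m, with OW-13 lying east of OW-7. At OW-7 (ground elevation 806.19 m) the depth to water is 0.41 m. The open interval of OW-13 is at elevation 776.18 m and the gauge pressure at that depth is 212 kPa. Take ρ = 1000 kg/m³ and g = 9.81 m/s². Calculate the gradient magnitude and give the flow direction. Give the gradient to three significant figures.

i ≈ 0.00550; groundwater flows toward the east

Total head at OW-7: h = 806.19 − 0.41 = 805.78 m.
Pressure head at OW-13: ψ = P/(ρg) = 212×1000 / (1000 × 9.81) = 21.61 m.
Total head at OW-13: h = z + ψ = 776.18 + 21.61 = 797.79 m.
Head difference: h(OW-7) − h(OW-13) = 805.78 − 797.79 = 7.99 m.
Hydraulic gradient: i = |Δh| / L = 7.99 / 1453.6 = 0.00550.
Flow is from higher to lower head: from OW-7 toward OW-13, i.e. toward the east.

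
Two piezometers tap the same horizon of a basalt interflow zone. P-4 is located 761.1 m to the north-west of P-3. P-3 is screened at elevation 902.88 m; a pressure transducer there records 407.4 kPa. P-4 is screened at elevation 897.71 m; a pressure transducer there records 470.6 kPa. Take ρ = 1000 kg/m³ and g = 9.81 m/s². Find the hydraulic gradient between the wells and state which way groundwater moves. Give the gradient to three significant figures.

i ≈ 0.00167; groundwater flows toward the south-east

Pressure head at P-3: ψ = P/(ρg) = 407.4×1000 / (1000 × 9.81) = 41.53 m.
Total head at P-3: h = z + ψ = 902.88 + 41.53 = 944.41 m.
Pressure head at P-4: ψ = P/(ρg) = 470.6×1000 / (1000 × 9.81) = 47.97 m.
Total head at P-4: h = z + ψ = 897.71 + 47.97 = 945.68 m.
Head difference: h(P-3) − h(P-4) = 944.41 − 945.68 = -1.27 m.
Hydraulic gradient: i = |Δh| / L = 1.27 / 761.1 = 0.00167.
Flow is from higher to lower head: from P-4 toward P-3, i.e. toward the south-east.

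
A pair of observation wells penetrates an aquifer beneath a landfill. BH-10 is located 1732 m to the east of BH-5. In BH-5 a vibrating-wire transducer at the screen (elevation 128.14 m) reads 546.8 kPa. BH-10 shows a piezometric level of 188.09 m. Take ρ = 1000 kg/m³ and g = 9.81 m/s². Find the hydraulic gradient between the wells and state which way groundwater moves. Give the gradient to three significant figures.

i ≈ 0.00243; groundwater flows toward the west

Pressure head at BH-5: ψ = P/(ρg) = 546.8×1000 / (1000 × 9.81) = 55.74 m.
Total head at BH-5: h = z + ψ = 128.14 + 55.74 = 183.88 m.
Total head at BH-10: h = 188.09 m (water level in the piezometer is the total head).
Head difference: h(BH-5) − h(BH-10) = 183.88 − 188.09 = -4.21 m.
Hydraulic gradient: i = |Δh| / L = 4.21 / 1732 = 0.00243.
Flow is from higher to lower head: from BH-10 toward BH-5, i.e. toward the west.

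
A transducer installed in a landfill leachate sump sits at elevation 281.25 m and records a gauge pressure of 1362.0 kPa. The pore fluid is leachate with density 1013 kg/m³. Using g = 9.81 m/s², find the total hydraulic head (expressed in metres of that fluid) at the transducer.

ψ = P/(ρg) = 1362.0×1000 / (1013 × 9.81) = 137.06 m.
h = z + ψ = 281.25 + 137.06 = 418.31 m.

h ≈ 418.31 m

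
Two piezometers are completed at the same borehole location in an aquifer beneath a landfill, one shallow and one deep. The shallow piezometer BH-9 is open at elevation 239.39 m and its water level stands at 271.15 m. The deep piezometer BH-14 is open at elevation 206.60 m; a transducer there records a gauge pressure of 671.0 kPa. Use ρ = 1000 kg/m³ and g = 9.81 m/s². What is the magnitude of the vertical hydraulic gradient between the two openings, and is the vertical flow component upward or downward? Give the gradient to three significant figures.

|i_v| ≈ 0.117; vertical flow is upward

Total head at BH-9: h = 271.15 m (water level in the standpipe).
Pressure head at BH-14: ψ = P/(ρg) = 671.0×1000 / (1000 × 9.81) = 68.40 m.
Total head at BH-14: h = z + ψ = 206.60 + 68.40 = 275.00 m.
Δh = h(BH-9) − h(BH-14) = 271.15 − 275.00 = -3.85 m.
Vertical separation Δz = 239.39 − 206.60 = 32.79 m.
|i_v| = |Δh| / Δz = 3.85 / 32.79 = 0.117.
Head is higher in the deep piezometer, so vertical flow is upward (discharge condition).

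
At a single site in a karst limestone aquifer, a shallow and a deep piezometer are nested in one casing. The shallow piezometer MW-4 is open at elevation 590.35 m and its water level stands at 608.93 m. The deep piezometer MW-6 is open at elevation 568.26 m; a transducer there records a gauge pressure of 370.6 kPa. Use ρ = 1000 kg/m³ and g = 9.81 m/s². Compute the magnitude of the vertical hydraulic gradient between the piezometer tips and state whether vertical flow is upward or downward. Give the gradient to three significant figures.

|i_v| ≈ 0.131; vertical flow is downward

Total head at MW-4: h = 608.93 m (water level in the standpipe).
Pressure head at MW-6: ψ = P/(ρg) = 370.6×1000 / (1000 × 9.81) = 37.78 m.
Total head at MW-6: h = z + ψ = 568.26 + 37.78 = 606.04 m.
Δh = h(MW-4) − h(MW-6) = 608.93 − 606.04 = 2.89 m.
Vertical separation Δz = 590.35 − 568.26 = 22.09 m.
|i_v| = |Δh| / Δz = 2.89 / 22.09 = 0.131.
Head is higher in the shallow piezometer, so vertical flow is downward (recharge condition).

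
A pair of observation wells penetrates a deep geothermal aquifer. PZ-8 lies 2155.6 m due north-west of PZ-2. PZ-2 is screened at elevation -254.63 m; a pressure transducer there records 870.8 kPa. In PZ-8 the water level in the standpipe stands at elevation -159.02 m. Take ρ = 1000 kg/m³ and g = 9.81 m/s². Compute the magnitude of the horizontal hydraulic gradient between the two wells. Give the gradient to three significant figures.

Pressure head at PZ-2: ψ = P/(ρg) = 870.8×1000 / (1000 × 9.81) = 88.77 m.
Total head at PZ-2: h = z + ψ = -254.63 + 88.77 = -165.86 m.
Total head at PZ-8: h = -159.02 m (water level in the piezometer is the total head).
Head difference: h(PZ-2) − h(PZ-8) = -165.86 − (-159.02) = -6.84 m.
Hydraulic gradient: i = |Δh| / L = 6.84 / 2155.6 = 0.00317.

i ≈ 0.00317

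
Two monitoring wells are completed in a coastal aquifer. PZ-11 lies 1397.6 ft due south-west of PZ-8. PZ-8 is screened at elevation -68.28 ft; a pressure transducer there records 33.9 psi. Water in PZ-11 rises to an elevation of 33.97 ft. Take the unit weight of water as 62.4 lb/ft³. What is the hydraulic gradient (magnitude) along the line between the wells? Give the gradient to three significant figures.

Pressure head at PZ-8: ψ = 144·P/γ = 144 × 33.9 / 62.4 = 78.23 ft.
Total head at PZ-8: h = z + ψ = -68.28 + 78.23 = 9.95 ft.
Total head at PZ-11: h = 33.97 ft (water level in the piezometer is the total head).
Head difference: h(PZ-8) − h(PZ-11) = 9.95 − 33.97 = -24.02 ft.
Hydraulic gradient: i = |Δh| / L = 24.02 / 1397.6 = 0.0172.

i ≈ 0.0172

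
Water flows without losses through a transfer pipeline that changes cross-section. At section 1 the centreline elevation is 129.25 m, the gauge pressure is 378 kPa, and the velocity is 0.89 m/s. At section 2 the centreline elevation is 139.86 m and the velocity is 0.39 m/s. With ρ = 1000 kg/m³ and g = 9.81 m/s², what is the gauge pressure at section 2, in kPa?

Pressure head at 1: ψ₁ = P₁/(ρg) = 378×1000 / (1000 × 9.81) = 38.53 m.
Velocity heads: v₁²/2g = 0.89²/19.62 = 0.040 m; v₂²/2g = 0.39²/19.62 = 0.008 m.
Total head H = z₁ + ψ₁ + v₁²/2g = 129.25 + 38.53 + 0.040 = 167.82 m.
ψ₂ = H − z₂ − v₂²/2g = 167.82 − 139.86 − 0.008 = 27.95 m.
P₂ = ρgψ₂ = 1000 × 9.81 × 27.95 ≈ 274 kPa.

P₂ ≈ 274 kPa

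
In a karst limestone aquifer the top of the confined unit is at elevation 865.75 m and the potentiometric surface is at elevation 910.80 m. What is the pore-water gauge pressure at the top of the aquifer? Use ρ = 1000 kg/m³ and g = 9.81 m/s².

Pressure head at the aquifer top: ψ = h − z = 910.80 − 865.75 = 45.05 m.
P = ρgψ = 1000 × 9.81 × 45.05 = 441940 Pa ≈ 442 kPa.

P ≈ 442 kPa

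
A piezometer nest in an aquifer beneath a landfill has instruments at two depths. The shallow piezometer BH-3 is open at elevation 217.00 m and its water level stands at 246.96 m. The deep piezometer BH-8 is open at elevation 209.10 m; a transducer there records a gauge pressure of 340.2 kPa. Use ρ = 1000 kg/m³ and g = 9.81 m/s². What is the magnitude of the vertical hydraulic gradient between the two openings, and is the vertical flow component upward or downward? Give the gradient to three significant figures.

|i_v| ≈ 0.403; vertical flow is downward

Total head at BH-3: h = 246.96 m (water level in the standpipe).
Pressure head at BH-8: ψ = P/(ρg) = 340.2×1000 / (1000 × 9.81) = 34.68 m.
Total head at BH-8: h = z + ψ = 209.10 + 34.68 = 243.78 m.
Δh = h(BH-3) − h(BH-8) = 246.96 − 243.78 = 3.18 m.
Vertical separation Δz = 217.00 − 209.10 = 7.90 m.
|i_v| = |Δh| / Δz = 3.18 / 7.90 = 0.403.
Head is higher in the shallow piezometer, so vertical flow is downward (recharge condition).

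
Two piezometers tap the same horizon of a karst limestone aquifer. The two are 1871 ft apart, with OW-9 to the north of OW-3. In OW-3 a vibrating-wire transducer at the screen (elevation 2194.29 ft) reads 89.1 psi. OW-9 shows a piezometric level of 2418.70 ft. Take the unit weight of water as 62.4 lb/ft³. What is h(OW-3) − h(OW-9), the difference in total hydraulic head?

Δh ≈ -18.79 ft

Pressure head at OW-3: ψ = 144·P/γ = 144 × 89.1 / 62.4 = 205.62 ft.
Total head at OW-3: h = z + ψ = 2194.29 + 205.62 = 2399.91 ft.
Total head at OW-9: h = 2418.70 ft (water level in the piezometer is the total head).
Head difference: h(OW-3) − h(OW-9) = 2399.91 − 2418.70 = -18.79 ft.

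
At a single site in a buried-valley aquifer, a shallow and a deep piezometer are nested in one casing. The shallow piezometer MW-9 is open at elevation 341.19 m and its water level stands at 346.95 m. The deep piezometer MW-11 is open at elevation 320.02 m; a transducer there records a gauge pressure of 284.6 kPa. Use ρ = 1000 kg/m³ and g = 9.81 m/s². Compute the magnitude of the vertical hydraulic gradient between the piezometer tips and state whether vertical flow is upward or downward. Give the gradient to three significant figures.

Total head at MW-9: h = 346.95 m (water level in the standpipe).
Pressure head at MW-11: ψ = P/(ρg) = 284.6×1000 / (1000 × 9.81) = 29.01 m.
Total head at MW-11: h = z + ψ = 320.02 + 29.01 = 349.03 m.
Δh = h(MW-9) − h(MW-11) = 346.95 − 349.03 = -2.08 m.
Vertical separation Δz = 341.19 − 320.02 = 21.17 m.
|i_v| = |Δh| / Δz = 2.08 / 21.17 = 0.0983.
Head is higher in the deep piezometer, so vertical flow is upward (discharge condition).

|i_v| ≈ 0.0983; vertical flow is upward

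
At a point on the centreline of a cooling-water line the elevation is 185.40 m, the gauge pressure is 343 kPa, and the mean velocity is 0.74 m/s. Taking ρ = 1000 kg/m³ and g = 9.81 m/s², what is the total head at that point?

h ≈ 220.39 m

Pressure head ψ = P/(ρg) = 343×1000 / (1000 × 9.81) = 34.96 m.
Velocity head = v²/(2g) = 0.74² / (2 × 9.81) = 0.028 m.
h = z + ψ + v²/(2g) = 185.40 + 34.96 + 0.028 = 220.39 m.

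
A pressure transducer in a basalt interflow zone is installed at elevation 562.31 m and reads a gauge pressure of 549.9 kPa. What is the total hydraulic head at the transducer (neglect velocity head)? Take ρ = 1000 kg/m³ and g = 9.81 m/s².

ψ = P/(ρg) = 549.9×1000 / (1000 × 9.81) = 56.06 m.
h = z + ψ = 562.31 + 56.06 = 618.37 m.

h ≈ 618.37 m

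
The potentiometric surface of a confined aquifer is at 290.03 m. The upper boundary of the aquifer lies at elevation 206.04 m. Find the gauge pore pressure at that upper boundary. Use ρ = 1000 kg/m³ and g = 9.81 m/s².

Pressure head at the aquifer top: ψ = h − z = 290.03 − 206.04 = 83.99 m.
P = ρgψ = 1000 × 9.81 × 83.99 = 823942 Pa ≈ 824 kPa.

P ≈ 824 kPa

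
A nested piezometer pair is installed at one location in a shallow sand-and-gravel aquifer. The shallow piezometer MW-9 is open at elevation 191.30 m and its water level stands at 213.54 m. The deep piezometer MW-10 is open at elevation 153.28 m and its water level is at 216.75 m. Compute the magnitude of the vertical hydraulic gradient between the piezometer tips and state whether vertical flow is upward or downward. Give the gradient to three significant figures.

Total head at MW-9: h = 213.54 m (water level in the standpipe).
Total head at MW-10: h = 216.75 m.
Δh = h(MW-9) − h(MW-10) = 213.54 − 216.75 = -3.21 m.
Vertical separation Δz = 191.30 − 153.28 = 38.02 m.
|i_v| = |Δh| / Δz = 3.21 / 38.02 = 0.0844.
Head is higher in the deep piezometer, so vertical flow is upward (discharge condition).

|i_v| ≈ 0.0844; vertical flow is upward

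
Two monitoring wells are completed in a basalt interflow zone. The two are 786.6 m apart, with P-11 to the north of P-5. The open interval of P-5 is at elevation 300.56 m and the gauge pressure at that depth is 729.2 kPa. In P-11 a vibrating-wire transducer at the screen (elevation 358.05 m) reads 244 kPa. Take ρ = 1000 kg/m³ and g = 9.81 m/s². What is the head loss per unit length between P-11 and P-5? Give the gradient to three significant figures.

i ≈ 0.0102 m/m

Pressure head at P-5: ψ = P/(ρg) = 729.2×1000 / (1000 × 9.81) = 74.33 m.
Total head at P-5: h = z + ψ = 300.56 + 74.33 = 374.89 m.
Pressure head at P-11: ψ = P/(ρg) = 244×1000 / (1000 × 9.81) = 24.87 m.
Total head at P-11: h = z + ψ = 358.05 + 24.87 = 382.92 m.
Head difference: h(P-5) − h(P-11) = 374.89 − 382.92 = -8.03 m.
Hydraulic gradient: i = |Δh| / L = 8.03 / 786.6 = 0.0102.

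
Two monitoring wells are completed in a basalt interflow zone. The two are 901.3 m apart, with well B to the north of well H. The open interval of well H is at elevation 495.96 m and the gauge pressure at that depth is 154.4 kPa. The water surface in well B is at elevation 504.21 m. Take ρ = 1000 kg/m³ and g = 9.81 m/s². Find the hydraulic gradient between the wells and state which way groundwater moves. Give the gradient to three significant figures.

Pressure head at well H: ψ = P/(ρg) = 154.4×1000 / (1000 × 9.81) = 15.74 m.
Total head at well H: h = z + ψ = 495.96 + 15.74 = 511.70 m.
Total head at well B: h = 504.21 m (water level in the piezometer is the total head).
Head difference: h(well H) − h(well B) = 511.70 − 504.21 = 7.49 m.
Hydraulic gradient: i = |Δh| / L = 7.49 / 901.3 = 0.00831.
Flow is from higher to lower head: from well H toward well B, i.e. toward the north.

i ≈ 0.00831; groundwater flows toward the north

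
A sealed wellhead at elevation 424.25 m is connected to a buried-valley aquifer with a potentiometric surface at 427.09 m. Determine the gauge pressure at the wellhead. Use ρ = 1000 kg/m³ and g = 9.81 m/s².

Head above the cap: Δh = 427.09 − 424.25 = 2.84 m.
P = ρgΔh = 1000 × 9.81 × 2.84 = 27860 Pa ≈ 27.9 kPa.

P ≈ 27.9 kPa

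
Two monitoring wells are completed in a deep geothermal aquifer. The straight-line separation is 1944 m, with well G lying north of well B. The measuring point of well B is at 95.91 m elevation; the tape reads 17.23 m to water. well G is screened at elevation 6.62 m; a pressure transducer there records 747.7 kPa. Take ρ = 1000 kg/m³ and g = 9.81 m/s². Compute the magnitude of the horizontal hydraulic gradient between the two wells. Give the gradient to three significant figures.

Total head at well B: h = 95.91 − 17.23 = 78.68 m.
Pressure head at well G: ψ = P/(ρg) = 747.7×1000 / (1000 × 9.81) = 76.22 m.
Total head at well G: h = z + ψ = 6.62 + 76.22 = 82.84 m.
Head difference: h(well B) − h(well G) = 78.68 − 82.84 = -4.16 m.
Hydraulic gradient: i = |Δh| / L = 4.16 / 1944 = 0.00214.

i ≈ 0.00214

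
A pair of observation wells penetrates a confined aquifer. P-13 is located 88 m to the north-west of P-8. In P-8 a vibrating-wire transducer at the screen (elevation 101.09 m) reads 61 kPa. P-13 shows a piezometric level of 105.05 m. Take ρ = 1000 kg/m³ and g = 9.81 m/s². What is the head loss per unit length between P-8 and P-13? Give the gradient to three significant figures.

i ≈ 0.0257 m/m

Pressure head at P-8: ψ = P/(ρg) = 61×1000 / (1000 × 9.81) = 6.22 m.
Total head at P-8: h = z + ψ = 101.09 + 6.22 = 107.31 m.
Total head at P-13: h = 105.05 m (water level in the piezometer is the total head).
Head difference: h(P-8) − h(P-13) = 107.31 − 105.05 = 2.26 m.
Hydraulic gradient: i = |Δh| / L = 2.26 / 88 = 0.0257.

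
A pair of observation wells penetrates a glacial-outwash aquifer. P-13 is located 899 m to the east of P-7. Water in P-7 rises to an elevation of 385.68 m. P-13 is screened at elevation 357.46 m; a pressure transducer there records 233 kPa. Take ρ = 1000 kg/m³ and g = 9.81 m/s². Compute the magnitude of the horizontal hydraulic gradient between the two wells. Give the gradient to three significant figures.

Total head at P-7: h = 385.68 m (water level in the piezometer is the total head).
Pressure head at P-13: ψ = P/(ρg) = 233×1000 / (1000 × 9.81) = 23.75 m.
Total head at P-13: h = z + ψ = 357.46 + 23.75 = 381.21 m.
Head difference: h(P-7) − h(P-13) = 385.68 − 381.21 = 4.47 m.
Hydraulic gradient: i = |Δh| / L = 4.47 / 899 = 0.00497.

i ≈ 0.00497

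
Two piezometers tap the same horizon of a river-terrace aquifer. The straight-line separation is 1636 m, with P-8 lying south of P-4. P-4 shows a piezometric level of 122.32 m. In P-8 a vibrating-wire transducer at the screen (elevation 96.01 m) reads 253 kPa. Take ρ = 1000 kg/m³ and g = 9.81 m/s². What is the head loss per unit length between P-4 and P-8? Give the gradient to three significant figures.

Total head at P-4: h = 122.32 m (water level in the piezometer is the total head).
Pressure head at P-8: ψ = P/(ρg) = 253×1000 / (1000 × 9.81) = 25.79 m.
Total head at P-8: h = z + ψ = 96.01 + 25.79 = 121.80 m.
Head difference: h(P-4) − h(P-8) = 122.32 − 121.80 = 0.52 m.
Hydraulic gradient: i = |Δh| / L = 0.52 / 1636 = 0.000318.

i ≈ 0.000318 m/m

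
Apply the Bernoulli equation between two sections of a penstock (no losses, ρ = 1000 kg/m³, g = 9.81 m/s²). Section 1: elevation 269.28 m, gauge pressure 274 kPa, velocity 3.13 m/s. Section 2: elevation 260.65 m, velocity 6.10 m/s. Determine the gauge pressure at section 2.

P₂ ≈ 345 kPa

Pressure head at 1: ψ₁ = P₁/(ρg) = 274×1000 / (1000 × 9.81) = 27.93 m.
Velocity heads: v₁²/2g = 3.13²/19.62 = 0.499 m; v₂²/2g = 6.10²/19.62 = 1.897 m.
Total head H = z₁ + ψ₁ + v₁²/2g = 269.28 + 27.93 + 0.499 = 297.71 m.
ψ₂ = H − z₂ − v₂²/2g = 297.71 − 260.65 − 1.897 = 35.16 m.
P₂ = ρgψ₂ = 1000 × 9.81 × 35.16 ≈ 345 kPa.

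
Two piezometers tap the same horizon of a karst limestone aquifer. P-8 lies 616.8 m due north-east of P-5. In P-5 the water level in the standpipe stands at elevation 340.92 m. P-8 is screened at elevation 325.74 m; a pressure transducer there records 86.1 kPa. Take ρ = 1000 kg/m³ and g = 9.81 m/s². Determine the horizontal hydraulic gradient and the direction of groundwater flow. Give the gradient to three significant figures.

i ≈ 0.0104; groundwater flows toward the north-east

Total head at P-5: h = 340.92 m (water level in the piezometer is the total head).
Pressure head at P-8: ψ = P/(ρg) = 86.1×1000 / (1000 × 9.81) = 8.78 m.
Total head at P-8: h = z + ψ = 325.74 + 8.78 = 334.52 m.
Head difference: h(P-5) − h(P-8) = 340.92 − 334.52 = 6.40 m.
Hydraulic gradient: i = |Δh| / L = 6.40 / 616.8 = 0.0104.
Flow is from higher to lower head: from P-5 toward P-8, i.e. toward the north-east.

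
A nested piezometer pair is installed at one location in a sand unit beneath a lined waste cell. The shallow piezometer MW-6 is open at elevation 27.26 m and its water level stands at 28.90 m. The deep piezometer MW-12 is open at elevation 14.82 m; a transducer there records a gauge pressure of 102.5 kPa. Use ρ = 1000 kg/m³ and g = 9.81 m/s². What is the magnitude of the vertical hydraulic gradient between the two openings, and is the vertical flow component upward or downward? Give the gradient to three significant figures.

Total head at MW-6: h = 28.90 m (water level in the standpipe).
Pressure head at MW-12: ψ = P/(ρg) = 102.5×1000 / (1000 × 9.81) = 10.45 m.
Total head at MW-12: h = z + ψ = 14.82 + 10.45 = 25.27 m.
Δh = h(MW-6) − h(MW-12) = 28.90 − 25.27 = 3.63 m.
Vertical separation Δz = 27.26 − 14.82 = 12.44 m.
|i_v| = |Δh| / Δz = 3.63 / 12.44 = 0.292.
Head is higher in the shallow piezometer, so vertical flow is downward (recharge condition).

|i_v| ≈ 0.292; vertical flow is downward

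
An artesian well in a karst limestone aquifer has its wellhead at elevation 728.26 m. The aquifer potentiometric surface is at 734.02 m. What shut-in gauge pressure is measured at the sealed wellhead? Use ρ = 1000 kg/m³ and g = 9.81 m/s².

P ≈ 56.5 kPa

Head above the cap: Δh = 734.02 − 728.26 = 5.76 m.
P = ρgΔh = 1000 × 9.81 × 5.76 = 56506 Pa ≈ 56.5 kPa.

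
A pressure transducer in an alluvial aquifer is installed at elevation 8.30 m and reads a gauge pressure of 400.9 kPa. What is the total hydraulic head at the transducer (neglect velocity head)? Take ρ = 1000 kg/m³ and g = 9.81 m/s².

ψ = P/(ρg) = 400.9×1000 / (1000 × 9.81) = 40.87 m.
h = z + ψ = 8.30 + 40.87 = 49.17 m.

h ≈ 49.17 m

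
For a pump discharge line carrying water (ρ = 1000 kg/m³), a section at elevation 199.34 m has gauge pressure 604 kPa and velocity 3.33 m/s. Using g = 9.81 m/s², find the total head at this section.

h ≈ 261.48 m

Pressure head ψ = P/(ρg) = 604×1000 / (1000 × 9.81) = 61.57 m.
Velocity head = v²/(2g) = 3.33² / (2 × 9.81) = 0.565 m.
h = z + ψ + v²/(2g) = 199.34 + 61.57 + 0.565 = 261.48 m.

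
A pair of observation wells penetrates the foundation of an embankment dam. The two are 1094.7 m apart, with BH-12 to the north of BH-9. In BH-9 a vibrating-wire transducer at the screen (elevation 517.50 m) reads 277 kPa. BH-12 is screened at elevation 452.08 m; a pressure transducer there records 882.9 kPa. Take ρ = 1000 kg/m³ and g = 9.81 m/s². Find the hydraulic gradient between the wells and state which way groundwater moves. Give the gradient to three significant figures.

Pressure head at BH-9: ψ = P/(ρg) = 277×1000 / (1000 × 9.81) = 28.24 m.
Total head at BH-9: h = z + ψ = 517.50 + 28.24 = 545.74 m.
Pressure head at BH-12: ψ = P/(ρg) = 882.9×1000 / (1000 × 9.81) = 90.00 m.
Total head at BH-12: h = z + ψ = 452.08 + 90.00 = 542.08 m.
Head difference: h(BH-9) − h(BH-12) = 545.74 − 542.08 = 3.66 m.
Hydraulic gradient: i = |Δh| / L = 3.66 / 1094.7 = 0.00334.
Flow is from higher to lower head: from BH-9 toward BH-12, i.e. toward the north.

i ≈ 0.00334; groundwater flows toward the north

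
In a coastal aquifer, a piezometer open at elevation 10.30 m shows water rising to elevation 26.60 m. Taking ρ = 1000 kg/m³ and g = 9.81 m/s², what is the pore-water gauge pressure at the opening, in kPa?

P ≈ 160 kPa

Pressure head ψ = h − z = 26.60 − 10.30 = 16.30 m.
P = ρgψ = 1000 × 9.81 × 16.30 = 159903 Pa ≈ 160 kPa.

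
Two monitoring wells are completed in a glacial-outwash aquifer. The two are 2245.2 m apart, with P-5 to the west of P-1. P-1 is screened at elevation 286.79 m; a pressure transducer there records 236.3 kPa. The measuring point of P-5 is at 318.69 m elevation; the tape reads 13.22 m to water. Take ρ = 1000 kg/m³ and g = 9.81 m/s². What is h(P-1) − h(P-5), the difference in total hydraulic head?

Pressure head at P-1: ψ = P/(ρg) = 236.3×1000 / (1000 × 9.81) = 24.09 m.
Total head at P-1: h = z + ψ = 286.79 + 24.09 = 310.88 m.
Total head at P-5: h = 318.69 − 13.22 = 305.47 m.
Head difference: h(P-1) − h(P-5) = 310.88 − 305.47 = 5.41 m.

Δh ≈ 5.41 m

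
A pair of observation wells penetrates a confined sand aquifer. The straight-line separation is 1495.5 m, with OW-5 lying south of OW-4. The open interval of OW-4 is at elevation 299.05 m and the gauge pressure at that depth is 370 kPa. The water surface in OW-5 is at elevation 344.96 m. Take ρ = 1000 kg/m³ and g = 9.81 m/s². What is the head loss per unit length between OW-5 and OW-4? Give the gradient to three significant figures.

Pressure head at OW-4: ψ = P/(ρg) = 370×1000 / (1000 × 9.81) = 37.72 m.
Total head at OW-4: h = z + ψ = 299.05 + 37.72 = 336.77 m.
Total head at OW-5: h = 344.96 m (water level in the piezometer is the total head).
Head difference: h(OW-4) − h(OW-5) = 336.77 − 344.96 = -8.19 m.
Hydraulic gradient: i = |Δh| / L = 8.19 / 1495.5 = 0.00548.

i ≈ 0.00548 m/m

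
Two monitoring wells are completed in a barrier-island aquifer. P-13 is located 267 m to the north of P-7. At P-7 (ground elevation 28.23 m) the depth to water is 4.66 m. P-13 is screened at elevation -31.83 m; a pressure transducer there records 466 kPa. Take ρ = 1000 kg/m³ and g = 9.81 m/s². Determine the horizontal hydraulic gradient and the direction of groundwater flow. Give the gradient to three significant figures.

Total head at P-7: h = 28.23 − 4.66 = 23.57 m.
Pressure head at P-13: ψ = P/(ρg) = 466×1000 / (1000 × 9.81) = 47.50 m.
Total head at P-13: h = z + ψ = -31.83 + 47.50 = 15.67 m.
Head difference: h(P-7) − h(P-13) = 23.57 − 15.67 = 7.90 m.
Hydraulic gradient: i = |Δh| / L = 7.90 / 267 = 0.0296.
Flow is from higher to lower head: from P-7 toward P-13, i.e. toward the north.

i ≈ 0.0296; groundwater flows toward the north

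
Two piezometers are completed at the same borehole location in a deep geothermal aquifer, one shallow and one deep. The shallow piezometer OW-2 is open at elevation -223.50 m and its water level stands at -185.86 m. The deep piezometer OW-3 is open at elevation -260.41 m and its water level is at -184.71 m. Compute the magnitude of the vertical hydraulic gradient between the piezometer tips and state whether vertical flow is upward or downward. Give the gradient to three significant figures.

|i_v| ≈ 0.0312; vertical flow is upward

Total head at OW-2: h = -185.86 m (water level in the standpipe).
Total head at OW-3: h = -184.71 m.
Δh = h(OW-2) − h(OW-3) = -185.86 − (-184.71) = -1.15 m.
Vertical separation Δz = -223.50 − (-260.41) = 36.91 m.
|i_v| = |Δh| / Δz = 1.15 / 36.91 = 0.0312.
Head is higher in the deep piezometer, so vertical flow is upward (discharge condition).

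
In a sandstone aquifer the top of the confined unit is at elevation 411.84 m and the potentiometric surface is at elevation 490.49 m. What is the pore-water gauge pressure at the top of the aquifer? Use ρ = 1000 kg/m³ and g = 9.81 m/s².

Pressure head at the aquifer top: ψ = h − z = 490.49 − 411.84 = 78.65 m.
P = ρgψ = 1000 × 9.81 × 78.65 = 771557 Pa ≈ 772 kPa.

P ≈ 772 kPa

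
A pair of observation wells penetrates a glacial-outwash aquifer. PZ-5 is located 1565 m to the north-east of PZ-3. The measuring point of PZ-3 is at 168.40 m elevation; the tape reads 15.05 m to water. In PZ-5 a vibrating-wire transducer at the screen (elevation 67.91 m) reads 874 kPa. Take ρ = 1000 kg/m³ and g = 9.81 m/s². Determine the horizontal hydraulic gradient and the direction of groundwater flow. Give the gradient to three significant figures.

Total head at PZ-3: h = 168.40 − 15.05 = 153.35 m.
Pressure head at PZ-5: ψ = P/(ρg) = 874×1000 / (1000 × 9.81) = 89.09 m.
Total head at PZ-5: h = z + ψ = 67.91 + 89.09 = 157.00 m.
Head difference: h(PZ-3) − h(PZ-5) = 153.35 − 157.00 = -3.65 m.
Hydraulic gradient: i = |Δh| / L = 3.65 / 1565 = 0.00233.
Flow is from higher to lower head: from PZ-5 toward PZ-3, i.e. toward the south-west.

i ≈ 0.00233; groundwater flows toward the south-west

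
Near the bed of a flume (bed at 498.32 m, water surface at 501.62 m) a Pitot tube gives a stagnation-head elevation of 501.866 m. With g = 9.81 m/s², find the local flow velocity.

v ≈ 2.20 m/s

Near the bed, under hydrostatic conditions, the piezometric head (z + ψ) equals the free-surface elevation, 501.62 m.
Velocity head = total − piezometric = 501.866 − 501.62 = 0.246 m.
v = √(2g·h_v) = √(2 × 9.81 × 0.246) = 2.20 m/s.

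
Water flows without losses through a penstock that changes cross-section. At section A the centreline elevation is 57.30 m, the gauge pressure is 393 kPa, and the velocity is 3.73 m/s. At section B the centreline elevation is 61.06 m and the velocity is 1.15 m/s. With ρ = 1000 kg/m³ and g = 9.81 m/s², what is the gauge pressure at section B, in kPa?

P₂ ≈ 362 kPa

Pressure head at A: ψ₁ = P₁/(ρg) = 393×1000 / (1000 × 9.81) = 40.06 m.
Velocity heads: v₁²/2g = 3.73²/19.62 = 0.709 m; v₂²/2g = 1.15²/19.62 = 0.067 m.
Total head H = z₁ + ψ₁ + v₁²/2g = 57.30 + 40.06 + 0.709 = 98.07 m.
ψ₂ = H − z₂ − v₂²/2g = 98.07 − 61.06 − 0.067 = 36.94 m.
P₂ = ρgψ₂ = 1000 × 9.81 × 36.94 ≈ 362 kPa.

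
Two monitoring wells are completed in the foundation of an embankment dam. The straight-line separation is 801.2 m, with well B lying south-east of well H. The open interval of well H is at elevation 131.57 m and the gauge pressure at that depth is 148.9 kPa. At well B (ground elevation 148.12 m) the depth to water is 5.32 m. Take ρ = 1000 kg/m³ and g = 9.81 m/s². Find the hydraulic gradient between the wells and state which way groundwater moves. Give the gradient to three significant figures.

i ≈ 0.00493; groundwater flows toward the south-east

Pressure head at well H: ψ = P/(ρg) = 148.9×1000 / (1000 × 9.81) = 15.18 m.
Total head at well H: h = z + ψ = 131.57 + 15.18 = 146.75 m.
Total head at well B: h = 148.12 − 5.32 = 142.80 m.
Head difference: h(well H) − h(well B) = 146.75 − 142.80 = 3.95 m.
Hydraulic gradient: i = |Δh| / L = 3.95 / 801.2 = 0.00493.
Flow is from higher to lower head: from well H toward well B, i.e. toward the south-east.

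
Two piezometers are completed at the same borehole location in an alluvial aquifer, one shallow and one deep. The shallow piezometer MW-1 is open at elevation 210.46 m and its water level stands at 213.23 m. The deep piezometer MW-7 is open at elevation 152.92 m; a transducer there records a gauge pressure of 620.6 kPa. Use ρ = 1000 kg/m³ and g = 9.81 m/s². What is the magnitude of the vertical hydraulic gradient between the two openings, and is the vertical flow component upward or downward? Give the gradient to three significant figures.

Total head at MW-1: h = 213.23 m (water level in the standpipe).
Pressure head at MW-7: ψ = P/(ρg) = 620.6×1000 / (1000 × 9.81) = 63.26 m.
Total head at MW-7: h = z + ψ = 152.92 + 63.26 = 216.18 m.
Δh = h(MW-1) − h(MW-7) = 213.23 − 216.18 = -2.95 m.
Vertical separation Δz = 210.46 − 152.92 = 57.54 m.
|i_v| = |Δh| / Δz = 2.95 / 57.54 = 0.0513.
Head is higher in the deep piezometer, so vertical flow is upward (discharge condition).

|i_v| ≈ 0.0513; vertical flow is upward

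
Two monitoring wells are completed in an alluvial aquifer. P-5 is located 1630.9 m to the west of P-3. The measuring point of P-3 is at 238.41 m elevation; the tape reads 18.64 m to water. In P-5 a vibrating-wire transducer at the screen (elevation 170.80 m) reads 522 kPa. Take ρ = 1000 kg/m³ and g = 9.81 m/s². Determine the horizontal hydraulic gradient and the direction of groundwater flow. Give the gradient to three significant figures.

Total head at P-3: h = 238.41 − 18.64 = 219.77 m.
Pressure head at P-5: ψ = P/(ρg) = 522×1000 / (1000 × 9.81) = 53.21 m.
Total head at P-5: h = z + ψ = 170.80 + 53.21 = 224.01 m.
Head difference: h(P-3) − h(P-5) = 219.77 − 224.01 = -4.24 m.
Hydraulic gradient: i = |Δh| / L = 4.24 / 1630.9 = 0.00260.
Flow is from higher to lower head: from P-5 toward P-3, i.e. toward the east.

i ≈ 0.00260; groundwater flows toward the east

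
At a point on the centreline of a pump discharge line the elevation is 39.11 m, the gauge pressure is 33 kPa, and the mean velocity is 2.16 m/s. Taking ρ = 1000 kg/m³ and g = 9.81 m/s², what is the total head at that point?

h ≈ 42.71 m

Pressure head ψ = P/(ρg) = 33×1000 / (1000 × 9.81) = 3.36 m.
Velocity head = v²/(2g) = 2.16² / (2 × 9.81) = 0.238 m.
h = z + ψ + v²/(2g) = 39.11 + 3.36 + 0.238 = 42.71 m.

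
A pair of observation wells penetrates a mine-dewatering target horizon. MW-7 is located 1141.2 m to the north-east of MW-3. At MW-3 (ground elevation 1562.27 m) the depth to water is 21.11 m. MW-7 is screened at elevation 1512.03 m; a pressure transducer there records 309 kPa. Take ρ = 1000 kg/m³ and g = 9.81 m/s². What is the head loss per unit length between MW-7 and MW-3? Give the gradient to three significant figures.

i ≈ 0.00208 m/m

Total head at MW-3: h = 1562.27 − 21.11 = 1541.16 m.
Pressure head at MW-7: ψ = P/(ρg) = 309×1000 / (1000 × 9.81) = 31.50 m.
Total head at MW-7: h = z + ψ = 1512.03 + 31.50 = 1543.53 m.
Head difference: h(MW-3) − h(MW-7) = 1541.16 − 1543.53 = -2.37 m.
Hydraulic gradient: i = |Δh| / L = 2.37 / 1141.2 = 0.00208.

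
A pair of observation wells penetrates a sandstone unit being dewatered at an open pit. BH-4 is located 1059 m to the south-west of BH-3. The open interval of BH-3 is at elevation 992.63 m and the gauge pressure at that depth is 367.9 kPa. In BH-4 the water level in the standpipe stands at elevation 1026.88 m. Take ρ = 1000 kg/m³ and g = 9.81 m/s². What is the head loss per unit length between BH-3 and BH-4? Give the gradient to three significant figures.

i ≈ 0.00307 m/m

Pressure head at BH-3: ψ = P/(ρg) = 367.9×1000 / (1000 × 9.81) = 37.50 m.
Total head at BH-3: h = z + ψ = 992.63 + 37.50 = 1030.13 m.
Total head at BH-4: h = 1026.88 m (water level in the piezometer is the total head).
Head difference: h(BH-3) − h(BH-4) = 1030.13 − 1026.88 = 3.25 m.
Hydraulic gradient: i = |Δh| / L = 3.25 / 1059 = 0.00307.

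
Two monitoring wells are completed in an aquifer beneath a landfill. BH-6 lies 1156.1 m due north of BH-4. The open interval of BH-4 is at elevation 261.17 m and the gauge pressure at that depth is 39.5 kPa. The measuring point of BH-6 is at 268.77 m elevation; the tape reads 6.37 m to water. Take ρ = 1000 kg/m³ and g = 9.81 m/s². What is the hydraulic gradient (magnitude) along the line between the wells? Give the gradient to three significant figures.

i ≈ 0.00242

Pressure head at BH-4: ψ = P/(ρg) = 39.5×1000 / (1000 × 9.81) = 4.03 m.
Total head at BH-4: h = z + ψ = 261.17 + 4.03 = 265.20 m.
Total head at BH-6: h = 268.77 − 6.37 = 262.40 m.
Head difference: h(BH-4) − h(BH-6) = 265.20 − 262.40 = 2.80 m.
Hydraulic gradient: i = |Δh| / L = 2.80 / 1156.1 = 0.00242.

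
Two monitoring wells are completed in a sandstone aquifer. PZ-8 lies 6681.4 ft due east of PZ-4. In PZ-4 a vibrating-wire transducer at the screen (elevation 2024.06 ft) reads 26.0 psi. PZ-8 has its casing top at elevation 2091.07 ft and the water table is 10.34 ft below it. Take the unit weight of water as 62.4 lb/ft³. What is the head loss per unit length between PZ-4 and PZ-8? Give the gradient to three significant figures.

Pressure head at PZ-4: ψ = 144·P/γ = 144 × 26.0 / 62.4 = 60.00 ft.
Total head at PZ-4: h = z + ψ = 2024.06 + 60.00 = 2084.06 ft.
Total head at PZ-8: h = 2091.07 − 10.34 = 2080.73 ft.
Head difference: h(PZ-4) − h(PZ-8) = 2084.06 − 2080.73 = 3.33 ft.
Hydraulic gradient: i = |Δh| / L = 3.33 / 6681.4 = 0.000498.

i ≈ 0.000498 ft/ft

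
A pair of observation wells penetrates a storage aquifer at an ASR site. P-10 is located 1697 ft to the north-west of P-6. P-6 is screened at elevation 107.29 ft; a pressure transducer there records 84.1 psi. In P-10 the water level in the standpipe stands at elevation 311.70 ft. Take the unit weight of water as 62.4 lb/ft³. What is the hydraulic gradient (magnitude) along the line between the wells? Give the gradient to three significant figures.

Pressure head at P-6: ψ = 144·P/γ = 144 × 84.1 / 62.4 = 194.08 ft.
Total head at P-6: h = z + ψ = 107.29 + 194.08 = 301.37 ft.
Total head at P-10: h = 311.70 ft (water level in the piezometer is the total head).
Head difference: h(P-6) − h(P-10) = 301.37 − 311.70 = -10.33 ft.
Hydraulic gradient: i = |Δh| / L = 10.33 / 1697 = 0.00609.

i ≈ 0.00609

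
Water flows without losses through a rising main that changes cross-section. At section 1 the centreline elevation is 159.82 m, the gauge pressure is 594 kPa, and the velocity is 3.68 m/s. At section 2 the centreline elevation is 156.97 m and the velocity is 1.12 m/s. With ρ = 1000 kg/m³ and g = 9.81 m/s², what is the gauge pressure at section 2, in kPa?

Pressure head at 1: ψ₁ = P₁/(ρg) = 594×1000 / (1000 × 9.81) = 60.55 m.
Velocity heads: v₁²/2g = 3.68²/19.62 = 0.690 m; v₂²/2g = 1.12²/19.62 = 0.064 m.
Total head H = z₁ + ψ₁ + v₁²/2g = 159.82 + 60.55 + 0.690 = 221.06 m.
ψ₂ = H − z₂ − v₂²/2g = 221.06 − 156.97 − 0.064 = 64.03 m.
P₂ = ρgψ₂ = 1000 × 9.81 × 64.03 ≈ 628 kPa.

P₂ ≈ 628 kPa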